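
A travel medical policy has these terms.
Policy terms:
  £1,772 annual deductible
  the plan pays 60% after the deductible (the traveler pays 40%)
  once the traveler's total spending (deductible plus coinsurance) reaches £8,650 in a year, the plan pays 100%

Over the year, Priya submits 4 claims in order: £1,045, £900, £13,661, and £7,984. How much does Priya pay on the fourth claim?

Claim 1 (£1,045): entire amount goes to the deductible. Cost to traveler: £1,045. OOP to date £1,045.
Claim 2 (£900): deductible takes £727, £173 remains; coinsurance £173 × 40% = £69.20. Traveler pays £796.20; OOP now £1,841.20.
Claim 3 (£13,661): deductible met; 40% of £13,661 = £5,464.40. Traveler owes £5,464.40 (running OOP £7,305.60).
Claim 4 (£7,984): deductible already satisfied, so traveler's share is 40% × £7,984 = £3,193.60. OOP would hit £10,499.20 > £8,650, so the cap limits the traveler to £8,650 − £7,305.60 = £1,344.40.

£1,344.40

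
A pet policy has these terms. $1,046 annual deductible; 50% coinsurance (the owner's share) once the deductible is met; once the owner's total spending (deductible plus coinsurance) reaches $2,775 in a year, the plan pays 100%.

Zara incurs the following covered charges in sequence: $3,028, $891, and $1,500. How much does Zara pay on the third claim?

#1 ($3,028): $1,046 to deductible, leaving $1,982; owner's 50% is $991. Cost to owner: $2,037. OOP to date $2,037.
#2 ($891): 50% coinsurance on $891 = $445.50. Cost to owner: $445.50. OOP to date $2,482.50.
#3 ($1,500): deductible already satisfied, so owner's share is 50% × $1,500 = $750. OOP would hit $3,232.50 > $2,775, so the cap limits the owner to $2,775 − $2,482.50 = $292.50.

$292.50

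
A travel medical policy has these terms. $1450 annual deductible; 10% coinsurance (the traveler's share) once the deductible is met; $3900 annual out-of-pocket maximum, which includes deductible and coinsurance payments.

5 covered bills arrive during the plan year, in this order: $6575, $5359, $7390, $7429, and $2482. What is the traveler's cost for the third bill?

Claim 1 ($6575): $1450 to deductible, leaving $5125; coinsurance $5125 × 10% = $512.50. Cost to traveler: $1962.50. OOP to date $1962.50.
Claim 2 ($5359): deductible already satisfied, so traveler's share is 10% × $5359 = $535.90. Traveler pays $535.90; OOP now $2498.40.
Claim 3 ($7390): 10% coinsurance on $7390 = $739. Traveler owes $739 (running OOP $3237.40).

$739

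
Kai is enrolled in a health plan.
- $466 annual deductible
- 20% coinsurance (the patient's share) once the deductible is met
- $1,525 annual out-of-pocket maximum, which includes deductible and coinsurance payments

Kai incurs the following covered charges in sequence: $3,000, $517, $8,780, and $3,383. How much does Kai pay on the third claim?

#1 ($3,000): deductible takes $466, $2,534 remains; patient's 20% is $506.80. Cost to patient: $972.80. OOP to date $972.80.
#2 ($517): deductible already satisfied, so patient's share is 20% × $517 = $103.40. Patient pays $103.40; OOP now $1,076.20.
#3 ($8,780): deductible met; 20% of $8,780 = $1,756. Adding that to $1,076.20 gives $2,832.20, past the $1,525 cap; patient pays only $1,525 − $1,076.20 = $448.80.

$448.80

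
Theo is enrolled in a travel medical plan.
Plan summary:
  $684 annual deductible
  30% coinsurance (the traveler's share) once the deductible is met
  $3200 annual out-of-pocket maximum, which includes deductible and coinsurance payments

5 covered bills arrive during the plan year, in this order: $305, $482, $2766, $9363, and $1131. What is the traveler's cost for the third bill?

$829.80

Claim 1 ($305): entire amount goes to the deductible. Traveler pays $305; OOP now $305.
Claim 2 ($482): deductible takes $379, $103 remains; 30% of $103 = $30.90. Traveler owes $409.90 (running OOP $714.90).
Claim 3 ($2766): deductible met; 30% of $2766 = $829.80. Traveler owes $829.80 (running OOP $1544.70).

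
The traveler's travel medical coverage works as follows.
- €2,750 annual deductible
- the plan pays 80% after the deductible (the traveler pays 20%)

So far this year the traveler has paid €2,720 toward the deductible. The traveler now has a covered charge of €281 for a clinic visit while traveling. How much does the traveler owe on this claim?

€80.20

€2,720 of the €2,750 deductible is already met, leaving €30.
That leaves €281 − €30 = €251 for coinsurance.
Coinsurance: €251 × 20% = €50.20.
That puts the traveler's cost at €30 + €50.20 = €80.20.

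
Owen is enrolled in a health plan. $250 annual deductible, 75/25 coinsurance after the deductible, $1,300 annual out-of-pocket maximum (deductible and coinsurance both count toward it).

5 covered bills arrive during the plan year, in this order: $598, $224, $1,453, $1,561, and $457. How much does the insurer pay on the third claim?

Claim 1 — $598: $250 to deductible, leaving $348; coinsurance $348 × 25% = $87. Cost to patient: $337. OOP to date $337. Plan pays $598 − $337 = $261.
Claim 2 — $224: deductible already satisfied, so patient's share is 25% × $224 = $56. Patient pays $56; OOP now $393. Plan pays $224 − $56 = $168.
Claim 3 — $1,453: deductible met; 25% of $1,453 = $363.25. Cost to patient: $363.25. OOP to date $756.25. Insurer: $1,453 − $363.25 = $1,089.75.

$1,089.75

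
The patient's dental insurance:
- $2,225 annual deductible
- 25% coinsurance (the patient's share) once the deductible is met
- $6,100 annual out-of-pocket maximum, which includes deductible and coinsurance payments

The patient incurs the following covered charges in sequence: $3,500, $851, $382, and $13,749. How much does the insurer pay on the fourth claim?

$10,501

Claim 1 ($3,500): $2,225 to deductible, leaving $1,275; patient's 25% is $318.75. Patient owes $2,543.75 (running OOP $2,543.75). Plan pays $3,500 − $2,543.75 = $956.25.
Claim 2 ($851): 25% coinsurance on $851 = $212.75. Patient owes $212.75 (running OOP $2,756.50). Insurer: $851 − $212.75 = $638.25.
Claim 3 ($382): deductible already satisfied, so patient's share is 25% × $382 = $95.50. Patient owes $95.50 (running OOP $2,852). Plan pays $382 − $95.50 = $286.50.
Claim 4 ($13,749): deductible already satisfied, so patient's share is 25% × $13,749 = $3,437.25. Adding that to $2,852 gives $6,289.25, past the $6,100 cap; patient pays only $6,100 − $2,852 = $3,248. Plan pays $13,749 − $3,248 = $10,501.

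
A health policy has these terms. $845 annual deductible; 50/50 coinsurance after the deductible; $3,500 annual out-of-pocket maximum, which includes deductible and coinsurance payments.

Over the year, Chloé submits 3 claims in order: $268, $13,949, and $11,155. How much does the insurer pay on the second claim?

Claim 1 ($268): entire amount goes to the deductible. Cost to patient: $268. OOP to date $268. Insurer: $268 − $268 = $0.
Claim 2 ($13,949): deductible takes $577, $13,372 remains; patient's 50% is $6,686. Deductible plus coinsurance: $577 + $6,686 = $7,263. Adding that to $268 gives $7,531, past the $3,500 cap; patient pays only $3,500 − $268 = $3,232. Plan pays $13,949 − $3,232 = $10,717.

$10,717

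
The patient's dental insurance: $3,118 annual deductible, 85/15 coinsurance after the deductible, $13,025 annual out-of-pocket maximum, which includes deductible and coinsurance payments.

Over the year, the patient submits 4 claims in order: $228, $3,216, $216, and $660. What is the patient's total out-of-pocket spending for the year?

Bill 1, $228: all of it applies to the deductible. Patient owes $228 (running OOP $228).
Bill 2, $3,216: $2,890 to deductible, leaving $326; patient's 15% is $48.90. Cost to patient: $2,938.90. OOP to date $3,166.90.
Bill 3, $216: deductible already satisfied, so patient's share is 15% × $216 = $32.40. Patient owes $32.40 (running OOP $3,199.30).
Bill 4, $660: 15% coinsurance on $660 = $99. Patient pays $99; OOP now $3,298.30.
Summing the patient's payments: $228 + $2,938.90 + $32.40 + $99 = $3,298.30.

$3,298.30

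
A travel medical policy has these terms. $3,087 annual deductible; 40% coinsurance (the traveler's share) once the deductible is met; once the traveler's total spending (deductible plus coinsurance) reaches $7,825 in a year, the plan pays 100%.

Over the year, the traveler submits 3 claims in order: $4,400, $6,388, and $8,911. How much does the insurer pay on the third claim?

Claim 1 — $4,400: $3,087 finishes the deductible; $1,313 goes to coinsurance; coinsurance $1,313 × 40% = $525.20. Cost to traveler: $3,612.20. OOP to date $3,612.20. Insurer: $4,400 − $3,612.20 = $787.80.
Claim 2 — $6,388: 40% coinsurance on $6,388 = $2,555.20. Cost to traveler: $2,555.20. OOP to date $6,167.40. Insurer: $6,388 − $2,555.20 = $3,832.80.
Claim 3 — $8,911: deductible met; 40% of $8,911 = $3,564.40. OOP would hit $9,731.80 > $7,825, so the cap limits the traveler to $7,825 − $6,167.40 = $1,657.60. Insurer: $8,911 − $1,657.60 = $7,253.40.

$7,253.40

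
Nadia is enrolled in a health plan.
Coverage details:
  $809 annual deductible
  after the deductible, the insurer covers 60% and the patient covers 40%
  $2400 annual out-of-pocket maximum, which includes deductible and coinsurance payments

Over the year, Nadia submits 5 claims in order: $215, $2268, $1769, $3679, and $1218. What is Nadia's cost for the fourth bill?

$213.80

#1 ($215): fully absorbed by the deductible. Cost to patient: $215. OOP to date $215.
#2 ($2268): $594 to deductible, leaving $1674; 40% of $1674 = $669.60. Patient pays $1263.60; OOP now $1478.60.
#3 ($1769): deductible already satisfied, so patient's share is 40% × $1769 = $707.60. Cost to patient: $707.60. OOP to date $2186.20.
#4 ($3679): 40% coinsurance on $3679 = $1471.60. That would push OOP to $3657.80, over the $2400 cap, so patient pays $2400 − $2186.20 = $213.80.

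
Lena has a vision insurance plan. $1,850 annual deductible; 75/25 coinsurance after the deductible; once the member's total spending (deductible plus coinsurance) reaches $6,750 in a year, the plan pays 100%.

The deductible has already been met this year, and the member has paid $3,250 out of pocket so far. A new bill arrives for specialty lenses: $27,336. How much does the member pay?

With the deductible met, the entire $27,336 is subject to coinsurance.
Member's 25% share of $27,336 is $6,834.
That would bring total out-of-pocket to $10,084, past the $6,750 cap. The member is capped at $6,750 − $3,250 = $3,500 on this claim.

$3,500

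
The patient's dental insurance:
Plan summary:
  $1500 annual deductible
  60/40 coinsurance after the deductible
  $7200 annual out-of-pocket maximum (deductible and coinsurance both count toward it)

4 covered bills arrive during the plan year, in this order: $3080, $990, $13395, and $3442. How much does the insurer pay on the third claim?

Bill 1, $3080: deductible takes $1500, $1580 remains; coinsurance $1580 × 40% = $632. Cost to patient: $2132. OOP to date $2132. Plan pays $3080 − $2132 = $948.
Bill 2, $990: 40% coinsurance on $990 = $396. Patient owes $396 (running OOP $2528). Plan pays $990 − $396 = $594.
Bill 3, $13395: 40% coinsurance on $13395 = $5358. Adding that to $2528 gives $7886, past the $7200 cap; patient pays only $7200 − $2528 = $4672. Insurer: $13395 − $4672 = $8723.

$8723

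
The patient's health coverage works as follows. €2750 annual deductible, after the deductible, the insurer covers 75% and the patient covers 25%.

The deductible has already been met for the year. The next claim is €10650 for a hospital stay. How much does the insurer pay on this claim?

The deductible is already satisfied, so the full bill goes to coinsurance.
Coinsurance: €10650 × 25% = €2662.50.
The plan picks up €10650 − €2662.50 = €7987.50.

€7987.50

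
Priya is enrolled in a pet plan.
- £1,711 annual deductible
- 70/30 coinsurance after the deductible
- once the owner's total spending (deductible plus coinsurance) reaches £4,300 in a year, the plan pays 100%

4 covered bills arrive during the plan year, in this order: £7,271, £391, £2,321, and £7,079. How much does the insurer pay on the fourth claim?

£6,971.60

Claim 1 — £7,271: deductible takes £1,711, £5,560 remains; owner's 30% is £1,668. Owner pays £3,379; OOP now £3,379. Insurer: £7,271 − £3,379 = £3,892.
Claim 2 — £391: deductible met; 30% of £391 = £117.30. Owner owes £117.30 (running OOP £3,496.30). Plan pays £391 − £117.30 = £273.70.
Claim 3 — £2,321: deductible met; 30% of £2,321 = £696.30. Owner pays £696.30; OOP now £4,192.60. Plan pays £2,321 − £696.30 = £1,624.70.
Claim 4 — £7,079: 30% coinsurance on £7,079 = £2,123.70. Adding that to £4,192.60 gives £6,316.30, past the £4,300 cap; owner pays only £4,300 − £4,192.60 = £107.40. Insurer: £7,079 − £107.40 = £6,971.60.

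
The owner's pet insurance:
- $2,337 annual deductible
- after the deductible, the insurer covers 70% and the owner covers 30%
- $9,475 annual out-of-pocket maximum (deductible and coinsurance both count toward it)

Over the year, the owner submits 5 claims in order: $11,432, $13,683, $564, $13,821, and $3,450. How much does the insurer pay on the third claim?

$394.80

Bill 1, $11,432: deductible takes $2,337, $9,095 remains; owner's 30% is $2,728.50. Cost to owner: $5,065.50. OOP to date $5,065.50. Plan pays $11,432 − $5,065.50 = $6,366.50.
Bill 2, $13,683: deductible met; 30% of $13,683 = $4,104.90. Cost to owner: $4,104.90. OOP to date $9,170.40. Insurer: $13,683 − $4,104.90 = $9,578.10.
Bill 3, $564: 30% coinsurance on $564 = $169.20. Cost to owner: $169.20. OOP to date $9,339.60. Plan pays $564 − $169.20 = $394.80.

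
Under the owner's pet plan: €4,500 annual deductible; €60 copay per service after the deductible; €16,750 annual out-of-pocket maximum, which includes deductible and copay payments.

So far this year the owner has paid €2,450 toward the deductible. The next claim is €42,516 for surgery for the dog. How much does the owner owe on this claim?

€2,110

Remaining deductible: €4,500 − €2,450 = €2,050.
That leaves €42,516 − €2,050 = €40,466 for the copay.
Copay on this service: €60.
That puts the owner's cost at €2,050 + €60 = €2,110 before any cap.
Year-to-date out-of-pocket becomes €2,450 + €2,110 = €4,560, still under the €16,750 maximum, so no cap applies.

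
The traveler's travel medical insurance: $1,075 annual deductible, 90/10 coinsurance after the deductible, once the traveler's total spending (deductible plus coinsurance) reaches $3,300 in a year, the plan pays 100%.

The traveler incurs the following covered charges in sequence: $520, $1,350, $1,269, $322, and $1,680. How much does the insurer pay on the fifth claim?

$1,512

#1 ($520): all of it applies to the deductible. Cost to traveler: $520. OOP to date $520. Insurer: $520 − $520 = $0.
#2 ($1,350): $555 to deductible, leaving $795; coinsurance $795 × 10% = $79.50. Traveler pays $634.50; OOP now $1,154.50. Plan pays $1,350 − $634.50 = $715.50.
#3 ($1,269): deductible already satisfied, so traveler's share is 10% × $1,269 = $126.90. Traveler owes $126.90 (running OOP $1,281.40). Insurer: $1,269 − $126.90 = $1,142.10.
#4 ($322): deductible met; 10% of $322 = $32.20. Traveler owes $32.20 (running OOP $1,313.60). Insurer: $322 − $32.20 = $289.80.
#5 ($1,680): 10% coinsurance on $1,680 = $168. Traveler owes $168 (running OOP $1,481.60). Insurer: $1,680 − $168 = $1,512.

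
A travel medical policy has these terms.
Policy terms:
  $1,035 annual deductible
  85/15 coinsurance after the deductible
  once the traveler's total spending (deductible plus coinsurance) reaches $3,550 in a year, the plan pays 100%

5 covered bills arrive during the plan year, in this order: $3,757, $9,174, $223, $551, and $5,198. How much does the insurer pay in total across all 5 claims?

Claim 1 ($3,757): $1,035 finishes the deductible; $2,722 goes to coinsurance; traveler's 15% is $408.30. Cost to traveler: $1,443.30. OOP to date $1,443.30. Insurer: $3,757 − $1,443.30 = $2,313.70.
Claim 2 ($9,174): deductible met; 15% of $9,174 = $1,376.10. Traveler pays $1,376.10; OOP now $2,819.40. Plan pays $9,174 − $1,376.10 = $7,797.90.
Claim 3 ($223): 15% coinsurance on $223 = $33.45. Cost to traveler: $33.45. OOP to date $2,852.85. Plan pays $223 − $33.45 = $189.55.
Claim 4 ($551): deductible met; 15% of $551 = $82.65. Traveler owes $82.65 (running OOP $2,935.50). Plan pays $551 − $82.65 = $468.35.
Claim 5 ($5,198): deductible already satisfied, so traveler's share is 15% × $5,198 = $779.70. OOP would hit $3,715.20 > $3,550, so the cap limits the traveler to $3,550 − $2,935.50 = $614.50. Insurer: $5,198 − $614.50 = $4,583.50.
Insurer total: $2,313.70 + $7,797.90 + $189.55 + $468.35 + $4,583.50 = $15,353.

$15,353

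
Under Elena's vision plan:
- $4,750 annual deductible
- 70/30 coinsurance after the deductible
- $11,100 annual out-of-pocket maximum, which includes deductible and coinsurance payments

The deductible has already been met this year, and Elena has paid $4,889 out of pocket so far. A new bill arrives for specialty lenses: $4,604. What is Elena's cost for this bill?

The deductible is already satisfied, so the full bill goes to coinsurance.
Coinsurance: $4,604 × 30% = $1,381.20.
Cumulative spending $4,889 + $1,381.20 = $6,270.20 stays under the $11,100 maximum.

$1,381.20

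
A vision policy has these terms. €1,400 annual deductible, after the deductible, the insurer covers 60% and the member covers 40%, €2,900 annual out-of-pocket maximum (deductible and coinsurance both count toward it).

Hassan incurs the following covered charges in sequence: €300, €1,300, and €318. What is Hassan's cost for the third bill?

€127.20

Bill 1, €300: entire amount goes to the deductible. Cost to member: €300. OOP to date €300.
Bill 2, €1,300: deductible takes €1,100, €200 remains; member's 40% is €80. Cost to member: €1,180. OOP to date €1,480.
Bill 3, €318: 40% coinsurance on €318 = €127.20. Member pays €127.20; OOP now €1,607.20.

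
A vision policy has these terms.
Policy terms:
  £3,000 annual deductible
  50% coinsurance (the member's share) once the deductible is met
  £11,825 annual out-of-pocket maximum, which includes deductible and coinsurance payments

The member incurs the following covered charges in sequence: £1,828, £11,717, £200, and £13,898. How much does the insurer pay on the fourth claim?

Bill 1, £1,828: all of it applies to the deductible. Cost to member: £1,828. OOP to date £1,828. Plan pays £1,828 − £1,828 = £0.
Bill 2, £11,717: £1,172 finishes the deductible; £10,545 goes to coinsurance; 50% of £10,545 = £5,272.50. Member pays £6,444.50; OOP now £8,272.50. Plan pays £11,717 − £6,444.50 = £5,272.50.
Bill 3, £200: deductible already satisfied, so member's share is 50% × £200 = £100. Member pays £100; OOP now £8,372.50. Plan pays £200 − £100 = £100.
Bill 4, £13,898: deductible already satisfied, so member's share is 50% × £13,898 = £6,949. That would push OOP to £15,321.50, over the £11,825 cap, so member pays £11,825 − £8,372.50 = £3,452.50. Insurer: £13,898 − £3,452.50 = £10,445.50.

£10,445.50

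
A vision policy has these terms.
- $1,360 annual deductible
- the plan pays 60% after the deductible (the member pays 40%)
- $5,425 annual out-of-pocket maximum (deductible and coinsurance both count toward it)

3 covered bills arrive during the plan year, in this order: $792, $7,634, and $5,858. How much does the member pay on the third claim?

Bill 1, $792: all of it applies to the deductible. Member pays $792; OOP now $792.
Bill 2, $7,634: $568 finishes the deductible; $7,066 goes to coinsurance; coinsurance $7,066 × 40% = $2,826.40. Member pays $3,394.40; OOP now $4,186.40.
Bill 3, $5,858: deductible already satisfied, so member's share is 40% × $5,858 = $2,343.20. OOP would hit $6,529.60 > $5,425, so the cap limits the member to $5,425 − $4,186.40 = $1,238.60.

$1,238.60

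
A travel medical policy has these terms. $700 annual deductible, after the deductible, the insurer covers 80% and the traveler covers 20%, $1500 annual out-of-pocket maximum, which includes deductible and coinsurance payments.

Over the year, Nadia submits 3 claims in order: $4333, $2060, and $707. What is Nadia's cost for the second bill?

#1 ($4333): $700 finishes the deductible; $3633 goes to coinsurance; 20% of $3633 = $726.60. Traveler owes $1426.60 (running OOP $1426.60).
#2 ($2060): 20% coinsurance on $2060 = $412. OOP would hit $1838.60 > $1500, so the cap limits the traveler to $1500 − $1426.60 = $73.40.

$73.40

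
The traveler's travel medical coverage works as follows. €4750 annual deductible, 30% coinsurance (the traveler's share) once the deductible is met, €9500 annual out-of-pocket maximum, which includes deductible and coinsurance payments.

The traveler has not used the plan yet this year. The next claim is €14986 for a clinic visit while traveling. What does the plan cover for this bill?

The full €4750 deductible is still open; €4750 of this bill applies to it.
That leaves €14986 − €4750 = €10236 for coinsurance.
Coinsurance: €10236 × 30% = €3070.80.
That puts the traveler's cost at €4750 + €3070.80 = €7820.80 before any cap.
Total out-of-pocket so far would be €0 + €7820.80 = €7820.80, below the €9500 cap — no reduction.
The insurer covers the remainder: €14986 − €7820.80 = €7165.20.

€7165.20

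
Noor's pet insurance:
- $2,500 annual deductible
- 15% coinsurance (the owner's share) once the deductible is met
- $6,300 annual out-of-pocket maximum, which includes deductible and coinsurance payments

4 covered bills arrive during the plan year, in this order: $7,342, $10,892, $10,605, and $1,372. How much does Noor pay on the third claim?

Claim 1 ($7,342): $2,500 to deductible, leaving $4,842; owner's 15% is $726.30. Cost to owner: $3,226.30. OOP to date $3,226.30.
Claim 2 ($10,892): deductible met; 15% of $10,892 = $1,633.80. Cost to owner: $1,633.80. OOP to date $4,860.10.
Claim 3 ($10,605): deductible already satisfied, so owner's share is 15% × $10,605 = $1,590.75. OOP would hit $6,450.85 > $6,300, so the cap limits the owner to $6,300 − $4,860.10 = $1,439.90.

$1,439.90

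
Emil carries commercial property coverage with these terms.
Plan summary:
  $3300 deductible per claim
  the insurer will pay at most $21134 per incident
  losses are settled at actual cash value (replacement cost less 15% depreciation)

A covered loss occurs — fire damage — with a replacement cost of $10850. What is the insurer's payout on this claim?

Actual cash value after 15% depreciation: $10850 × 85% = $9222.50.
Subtract the deductible: $9222.50 − $3300 = $5922.50.
$5922.50 is within the $21134 limit, so the insurer pays $5922.50.

$5922.50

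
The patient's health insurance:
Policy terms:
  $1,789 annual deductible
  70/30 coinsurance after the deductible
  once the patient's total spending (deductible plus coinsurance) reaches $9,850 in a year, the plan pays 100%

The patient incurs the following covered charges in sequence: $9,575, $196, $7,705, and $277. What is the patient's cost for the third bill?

$2,311.50

Claim 1 — $9,575: $1,789 finishes the deductible; $7,786 goes to coinsurance; 30% of $7,786 = $2,335.80. Cost to patient: $4,124.80. OOP to date $4,124.80.
Claim 2 — $196: deductible met; 30% of $196 = $58.80. Patient owes $58.80 (running OOP $4,183.60).
Claim 3 — $7,705: deductible met; 30% of $7,705 = $2,311.50. Patient owes $2,311.50 (running OOP $6,495.10).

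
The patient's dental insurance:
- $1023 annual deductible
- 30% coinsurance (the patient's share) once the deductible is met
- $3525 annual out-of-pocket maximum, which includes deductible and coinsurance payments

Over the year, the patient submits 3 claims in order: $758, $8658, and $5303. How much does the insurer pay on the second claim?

Claim 1 ($758): fully absorbed by the deductible. Cost to patient: $758. OOP to date $758. Insurer: $758 − $758 = $0.
Claim 2 ($8658): $265 finishes the deductible; $8393 goes to coinsurance; 30% of $8393 = $2517.90. Together that's $265 + $2517.90 = $2782.90. That would push OOP to $3540.90, over the $3525 cap, so patient pays $3525 − $758 = $2767. Plan pays $8658 − $2767 = $5891.

$5891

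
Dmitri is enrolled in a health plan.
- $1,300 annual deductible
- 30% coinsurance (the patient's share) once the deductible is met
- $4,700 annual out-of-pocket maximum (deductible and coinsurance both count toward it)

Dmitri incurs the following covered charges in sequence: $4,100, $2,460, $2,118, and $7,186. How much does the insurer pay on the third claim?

Claim 1 — $4,100: deductible takes $1,300, $2,800 remains; coinsurance $2,800 × 30% = $840. Cost to patient: $2,140. OOP to date $2,140. Insurer: $4,100 − $2,140 = $1,960.
Claim 2 — $2,460: deductible already satisfied, so patient's share is 30% × $2,460 = $738. Patient pays $738; OOP now $2,878. Insurer: $2,460 − $738 = $1,722.
Claim 3 — $2,118: deductible already satisfied, so patient's share is 30% × $2,118 = $635.40. Cost to patient: $635.40. OOP to date $3,513.40. Plan pays $2,118 − $635.40 = $1,482.60.

$1,482.60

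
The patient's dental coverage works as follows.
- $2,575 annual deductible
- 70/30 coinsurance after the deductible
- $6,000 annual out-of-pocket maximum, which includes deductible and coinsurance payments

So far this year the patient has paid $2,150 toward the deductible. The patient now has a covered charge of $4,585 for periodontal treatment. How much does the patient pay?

Deductible still to meet: $2,575 − $2,150 = $425.
That leaves $4,585 − $425 = $4,160 for coinsurance.
Patient's 30% share of $4,160 is $1,248.
Patient responsibility before any cap: $425 + $1,248 = $1,673.
Cumulative spending $2,150 + $1,673 = $3,823 stays under the $6,000 maximum.

$1,673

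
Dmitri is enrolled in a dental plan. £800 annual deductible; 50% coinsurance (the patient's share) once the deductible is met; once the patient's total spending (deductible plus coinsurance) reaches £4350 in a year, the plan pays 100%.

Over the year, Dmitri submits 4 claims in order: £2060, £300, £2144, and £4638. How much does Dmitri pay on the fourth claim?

£1698

#1 (£2060): deductible takes £800, £1260 remains; coinsurance £1260 × 50% = £630. Patient pays £1430; OOP now £1430.
#2 (£300): 50% coinsurance on £300 = £150. Cost to patient: £150. OOP to date £1580.
#3 (£2144): 50% coinsurance on £2144 = £1072. Cost to patient: £1072. OOP to date £2652.
#4 (£4638): deductible met; 50% of £4638 = £2319. That would push OOP to £4971, over the £4350 cap, so patient pays £4350 − £2652 = £1698.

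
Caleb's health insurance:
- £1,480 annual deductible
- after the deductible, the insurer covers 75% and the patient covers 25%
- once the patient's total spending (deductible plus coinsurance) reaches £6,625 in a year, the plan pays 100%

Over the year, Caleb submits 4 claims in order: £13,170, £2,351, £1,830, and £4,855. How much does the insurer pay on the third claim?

£1,372.50

Claim 1 (£13,170): deductible takes £1,480, £11,690 remains; coinsurance £11,690 × 25% = £2,922.50. Patient owes £4,402.50 (running OOP £4,402.50). Plan pays £13,170 − £4,402.50 = £8,767.50.
Claim 2 (£2,351): deductible already satisfied, so patient's share is 25% × £2,351 = £587.75. Cost to patient: £587.75. OOP to date £4,990.25. Insurer: £2,351 − £587.75 = £1,763.25.
Claim 3 (£1,830): deductible already satisfied, so patient's share is 25% × £1,830 = £457.50. Patient owes £457.50 (running OOP £5,447.75). Plan pays £1,830 − £457.50 = £1,372.50.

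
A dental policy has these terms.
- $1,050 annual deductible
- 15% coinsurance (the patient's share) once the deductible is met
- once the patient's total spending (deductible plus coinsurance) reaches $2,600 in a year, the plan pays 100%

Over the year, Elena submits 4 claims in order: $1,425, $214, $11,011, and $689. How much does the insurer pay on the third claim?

$9,549.35

Claim 1 ($1,425): deductible takes $1,050, $375 remains; patient's 15% is $56.25. Patient pays $1,106.25; OOP now $1,106.25. Plan pays $1,425 − $1,106.25 = $318.75.
Claim 2 ($214): 15% coinsurance on $214 = $32.10. Patient owes $32.10 (running OOP $1,138.35). Plan pays $214 − $32.10 = $181.90.
Claim 3 ($11,011): deductible already satisfied, so patient's share is 15% × $11,011 = $1,651.65. OOP would hit $2,790 > $2,600, so the cap limits the patient to $2,600 − $1,138.35 = $1,461.65. Insurer: $11,011 − $1,461.65 = $9,549.35.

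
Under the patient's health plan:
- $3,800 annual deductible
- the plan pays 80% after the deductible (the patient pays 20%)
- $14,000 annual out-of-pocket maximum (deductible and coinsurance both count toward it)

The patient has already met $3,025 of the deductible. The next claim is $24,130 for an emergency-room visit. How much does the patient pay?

$5,446

Deductible still to meet: $3,800 − $3,025 = $775.
After the $775 deductible portion, $24,130 − $775 = $23,355 is subject to coinsurance.
Patient's 20% share of $23,355 is $4,671.
That puts the patient's cost at $775 + $4,671 = $5,446 before any cap.
Cumulative spending $3,025 + $5,446 = $8,471 stays under the $14,000 maximum.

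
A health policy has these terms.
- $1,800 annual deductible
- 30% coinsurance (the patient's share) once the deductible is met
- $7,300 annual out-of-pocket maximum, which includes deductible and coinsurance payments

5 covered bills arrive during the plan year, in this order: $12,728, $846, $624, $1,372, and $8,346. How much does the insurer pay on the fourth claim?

Claim 1 ($12,728): $1,800 to deductible, leaving $10,928; 30% of $10,928 = $3,278.40. Cost to patient: $5,078.40. OOP to date $5,078.40. Plan pays $12,728 − $5,078.40 = $7,649.60.
Claim 2 ($846): deductible met; 30% of $846 = $253.80. Patient pays $253.80; OOP now $5,332.20. Plan pays $846 − $253.80 = $592.20.
Claim 3 ($624): 30% coinsurance on $624 = $187.20. Patient owes $187.20 (running OOP $5,519.40). Insurer: $624 − $187.20 = $436.80.
Claim 4 ($1,372): deductible met; 30% of $1,372 = $411.60. Patient pays $411.60; OOP now $5,931. Insurer: $1,372 − $411.60 = $960.40.

$960.40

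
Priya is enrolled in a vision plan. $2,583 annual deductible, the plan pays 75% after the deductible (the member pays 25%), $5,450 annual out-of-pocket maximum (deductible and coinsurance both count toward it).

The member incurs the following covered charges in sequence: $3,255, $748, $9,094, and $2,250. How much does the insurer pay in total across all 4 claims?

$9,897

Claim 1 — $3,255: deductible takes $2,583, $672 remains; 25% of $672 = $168. Cost to member: $2,751. OOP to date $2,751. Insurer: $3,255 − $2,751 = $504.
Claim 2 — $748: deductible already satisfied, so member's share is 25% × $748 = $187. Cost to member: $187. OOP to date $2,938. Plan pays $748 − $187 = $561.
Claim 3 — $9,094: deductible met; 25% of $9,094 = $2,273.50. Cost to member: $2,273.50. OOP to date $5,211.50. Plan pays $9,094 − $2,273.50 = $6,820.50.
Claim 4 — $2,250: deductible already satisfied, so member's share is 25% × $2,250 = $562.50. Adding that to $5,211.50 gives $5,774, past the $5,450 cap; member pays only $5,450 − $5,211.50 = $238.50. Plan pays $2,250 − $238.50 = $2,011.50.
Insurer total = bills − member's total = $15,347 − $5,450 = $9,897.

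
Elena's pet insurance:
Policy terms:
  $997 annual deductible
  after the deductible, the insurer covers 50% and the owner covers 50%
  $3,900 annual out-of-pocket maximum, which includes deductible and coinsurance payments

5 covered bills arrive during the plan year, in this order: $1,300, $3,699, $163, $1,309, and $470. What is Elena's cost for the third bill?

Claim 1 — $1,300: $997 finishes the deductible; $303 goes to coinsurance; owner's 50% is $151.50. Owner pays $1,148.50; OOP now $1,148.50.
Claim 2 — $3,699: 50% coinsurance on $3,699 = $1,849.50. Cost to owner: $1,849.50. OOP to date $2,998.
Claim 3 — $163: deductible met; 50% of $163 = $81.50. Owner owes $81.50 (running OOP $3,079.50).

$81.50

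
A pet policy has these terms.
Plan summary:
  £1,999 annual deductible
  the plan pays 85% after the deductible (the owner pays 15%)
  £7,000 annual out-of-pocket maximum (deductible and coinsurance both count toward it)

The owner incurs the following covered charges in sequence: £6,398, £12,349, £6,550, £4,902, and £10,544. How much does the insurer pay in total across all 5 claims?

Claim 1 (£6,398): £1,999 finishes the deductible; £4,399 goes to coinsurance; owner's 15% is £659.85. Owner pays £2,658.85; OOP now £2,658.85. Insurer: £6,398 − £2,658.85 = £3,739.15.
Claim 2 (£12,349): 15% coinsurance on £12,349 = £1,852.35. Owner owes £1,852.35 (running OOP £4,511.20). Insurer: £12,349 − £1,852.35 = £10,496.65.
Claim 3 (£6,550): deductible already satisfied, so owner's share is 15% × £6,550 = £982.50. Cost to owner: £982.50. OOP to date £5,493.70. Insurer: £6,550 − £982.50 = £5,567.50.
Claim 4 (£4,902): 15% coinsurance on £4,902 = £735.30. Owner pays £735.30; OOP now £6,229. Insurer: £4,902 − £735.30 = £4,166.70.
Claim 5 (£10,544): 15% coinsurance on £10,544 = £1,581.60. That would push OOP to £7,810.60, over the £7,000 cap, so owner pays £7,000 − £6,229 = £771. Plan pays £10,544 − £771 = £9,773.
Insurer total: £3,739.15 + £10,496.65 + £5,567.50 + £4,166.70 + £9,773 = £33,743.

£33,743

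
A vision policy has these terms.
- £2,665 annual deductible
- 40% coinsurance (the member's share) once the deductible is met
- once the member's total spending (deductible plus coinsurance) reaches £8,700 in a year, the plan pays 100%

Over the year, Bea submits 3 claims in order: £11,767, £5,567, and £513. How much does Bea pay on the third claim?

£167.40

Bill 1, £11,767: deductible takes £2,665, £9,102 remains; member's 40% is £3,640.80. Member owes £6,305.80 (running OOP £6,305.80).
Bill 2, £5,567: 40% coinsurance on £5,567 = £2,226.80. Member owes £2,226.80 (running OOP £8,532.60).
Bill 3, £513: 40% coinsurance on £513 = £205.20. Adding that to £8,532.60 gives £8,737.80, past the £8,700 cap; member pays only £8,700 − £8,532.60 = £167.40.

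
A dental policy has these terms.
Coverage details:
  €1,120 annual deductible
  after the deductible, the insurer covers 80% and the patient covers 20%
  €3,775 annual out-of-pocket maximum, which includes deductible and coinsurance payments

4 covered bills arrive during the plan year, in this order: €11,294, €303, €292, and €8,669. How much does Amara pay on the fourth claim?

€501.20

Claim 1 (€11,294): deductible takes €1,120, €10,174 remains; coinsurance €10,174 × 20% = €2,034.80. Cost to patient: €3,154.80. OOP to date €3,154.80.
Claim 2 (€303): 20% coinsurance on €303 = €60.60. Cost to patient: €60.60. OOP to date €3,215.40.
Claim 3 (€292): 20% coinsurance on €292 = €58.40. Cost to patient: €58.40. OOP to date €3,273.80.
Claim 4 (€8,669): deductible met; 20% of €8,669 = €1,733.80. OOP would hit €5,007.60 > €3,775, so the cap limits the patient to €3,775 − €3,273.80 = €501.20.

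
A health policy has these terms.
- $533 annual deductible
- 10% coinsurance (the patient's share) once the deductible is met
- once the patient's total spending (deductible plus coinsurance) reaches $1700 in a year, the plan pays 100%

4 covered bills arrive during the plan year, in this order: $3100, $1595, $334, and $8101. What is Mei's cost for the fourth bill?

#1 ($3100): $533 finishes the deductible; $2567 goes to coinsurance; 10% of $2567 = $256.70. Cost to patient: $789.70. OOP to date $789.70.
#2 ($1595): deductible met; 10% of $1595 = $159.50. Patient pays $159.50; OOP now $949.20.
#3 ($334): deductible met; 10% of $334 = $33.40. Patient owes $33.40 (running OOP $982.60).
#4 ($8101): 10% coinsurance on $8101 = $810.10. That would push OOP to $1792.70, over the $1700 cap, so patient pays $1700 − $982.60 = $717.40.

$717.40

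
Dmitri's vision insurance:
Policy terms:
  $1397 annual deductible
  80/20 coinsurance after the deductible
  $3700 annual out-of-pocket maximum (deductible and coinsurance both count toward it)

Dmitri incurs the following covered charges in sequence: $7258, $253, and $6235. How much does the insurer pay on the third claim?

#1 ($7258): $1397 finishes the deductible; $5861 goes to coinsurance; member's 20% is $1172.20. Member pays $2569.20; OOP now $2569.20. Plan pays $7258 − $2569.20 = $4688.80.
#2 ($253): deductible met; 20% of $253 = $50.60. Member owes $50.60 (running OOP $2619.80). Plan pays $253 − $50.60 = $202.40.
#3 ($6235): 20% coinsurance on $6235 = $1247. That would push OOP to $3866.80, over the $3700 cap, so member pays $3700 − $2619.80 = $1080.20. Insurer: $6235 − $1080.20 = $5154.80.

$5154.80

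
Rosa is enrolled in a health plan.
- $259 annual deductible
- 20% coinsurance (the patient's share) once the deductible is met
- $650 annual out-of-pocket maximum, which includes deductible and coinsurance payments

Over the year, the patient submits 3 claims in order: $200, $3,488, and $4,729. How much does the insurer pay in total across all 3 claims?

Claim 1 — $200: all of it applies to the deductible. Patient owes $200 (running OOP $200). Plan pays $200 − $200 = $0.
Claim 2 — $3,488: $59 finishes the deductible; $3,429 goes to coinsurance; 20% of $3,429 = $685.80. Deductible plus coinsurance: $59 + $685.80 = $744.80. OOP would hit $944.80 > $650, so the cap limits the patient to $650 − $200 = $450. Insurer: $3,488 − $450 = $3,038.
Claim 3 — $4,729: deductible already satisfied, so patient's share is 20% × $4,729 = $945.80. OOP would hit $1,595.80 > $650, so the cap limits the patient to $650 − $650 = $0. Plan pays $4,729 − $0 = $4,729.
Insurer total: $0 + $3,038 + $4,729 = $7,767.

$7,767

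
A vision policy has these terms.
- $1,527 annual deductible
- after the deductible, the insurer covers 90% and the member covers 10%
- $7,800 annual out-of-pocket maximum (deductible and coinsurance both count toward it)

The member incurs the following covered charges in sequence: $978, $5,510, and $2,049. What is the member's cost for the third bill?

$204.90

Claim 1 — $978: fully absorbed by the deductible. Member owes $978 (running OOP $978).
Claim 2 — $5,510: $549 to deductible, leaving $4,961; member's 10% is $496.10. Member pays $1,045.10; OOP now $2,023.10.
Claim 3 — $2,049: deductible met; 10% of $2,049 = $204.90. Cost to member: $204.90. OOP to date $2,228.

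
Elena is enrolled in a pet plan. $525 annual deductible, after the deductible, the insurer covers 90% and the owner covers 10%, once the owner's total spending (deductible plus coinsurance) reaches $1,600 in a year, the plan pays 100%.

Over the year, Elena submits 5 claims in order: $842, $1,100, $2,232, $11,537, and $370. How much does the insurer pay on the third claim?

$2,008.80

Bill 1, $842: $525 finishes the deductible; $317 goes to coinsurance; coinsurance $317 × 10% = $31.70. Cost to owner: $556.70. OOP to date $556.70. Insurer: $842 − $556.70 = $285.30.
Bill 2, $1,100: 10% coinsurance on $1,100 = $110. Owner pays $110; OOP now $666.70. Plan pays $1,100 − $110 = $990.
Bill 3, $2,232: deductible already satisfied, so owner's share is 10% × $2,232 = $223.20. Cost to owner: $223.20. OOP to date $889.90. Insurer: $2,232 − $223.20 = $2,008.80.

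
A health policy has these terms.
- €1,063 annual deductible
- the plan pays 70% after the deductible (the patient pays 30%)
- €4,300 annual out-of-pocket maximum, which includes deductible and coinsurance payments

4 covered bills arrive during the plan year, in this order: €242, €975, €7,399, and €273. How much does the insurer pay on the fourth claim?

€191.10

Bill 1, €242: entire amount goes to the deductible. Cost to patient: €242. OOP to date €242. Plan pays €242 − €242 = €0.
Bill 2, €975: deductible takes €821, €154 remains; 30% of €154 = €46.20. Patient pays €867.20; OOP now €1,109.20. Plan pays €975 − €867.20 = €107.80.
Bill 3, €7,399: deductible already satisfied, so patient's share is 30% × €7,399 = €2,219.70. Cost to patient: €2,219.70. OOP to date €3,328.90. Plan pays €7,399 − €2,219.70 = €5,179.30.
Bill 4, €273: deductible already satisfied, so patient's share is 30% × €273 = €81.90. Patient owes €81.90 (running OOP €3,410.80). Insurer: €273 − €81.90 = €191.10.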